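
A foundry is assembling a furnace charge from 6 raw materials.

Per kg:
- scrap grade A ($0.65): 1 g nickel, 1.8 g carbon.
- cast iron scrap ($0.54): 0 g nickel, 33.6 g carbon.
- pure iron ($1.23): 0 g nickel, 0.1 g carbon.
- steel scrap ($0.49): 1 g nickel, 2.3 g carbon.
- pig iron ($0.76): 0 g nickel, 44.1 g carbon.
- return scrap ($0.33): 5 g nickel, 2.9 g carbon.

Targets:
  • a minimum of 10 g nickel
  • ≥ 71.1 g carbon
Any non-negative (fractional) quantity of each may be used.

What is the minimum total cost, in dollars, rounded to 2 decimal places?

Set it up as a linear program. Let x1 = kg of scrap grade A, x2 = kg of cast iron scrap, x3 = kg of pure iron, x4 = kg of steel scrap, x5 = kg of pig iron, x6 = kg of return scrap.
min 0.65x1 + 0.54x2 + 1.23x3 + 0.49x4 + 0.76x5 + 0.33x6 subject to:
  1x1 + 1x4 + 5x6 ≥ 10   (nickel)
  1.8x1 + 33.6x2 + 0.1x3 + 2.3x4 + 44.1x5 + 2.9x6 ≥ 71.1   (carbon)
  x1, x2, x3, x4, x5, x6 ≥ 0.
The optimal basis is {cast iron scrap, return scrap}; scrap grade A, pure iron, steel scrap, pig iron drop out. There the nickel and carbon constraints are tight.
So cast iron scrap = 1.943 kg, return scrap = 2 kg.
Objective = 0.54·1.943 + 0.33·2 = 1.7092.

$1.71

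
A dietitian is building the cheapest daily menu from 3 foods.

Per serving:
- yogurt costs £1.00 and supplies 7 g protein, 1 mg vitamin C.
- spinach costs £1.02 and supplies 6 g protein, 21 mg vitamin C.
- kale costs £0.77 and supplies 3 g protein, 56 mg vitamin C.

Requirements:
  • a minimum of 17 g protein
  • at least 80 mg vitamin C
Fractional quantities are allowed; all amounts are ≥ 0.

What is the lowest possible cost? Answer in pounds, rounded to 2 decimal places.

Set it up as a linear program. Let x1 = servings of yogurt, x2 = servings of spinach, x3 = servings of kale.
Minimise 1x1 + 1.02x2 + 0.77x3 subject to:
  7x1 + 6x2 + 3x3 ≥ 17   (protein)
  1x1 + 21x2 + 56x3 ≥ 80   (vitamin C)
  x1, x2, x3 ≥ 0.
The optimal basis is {yogurt, kale}; spinach drops out. The protein and vitamin C requirements are met with equality.
That vertex is x1 = 1.8303, x3 = 1.3959.
Hence cost = 1·1.8303 + 0.77·1.3959 = £2.9051.

£2.91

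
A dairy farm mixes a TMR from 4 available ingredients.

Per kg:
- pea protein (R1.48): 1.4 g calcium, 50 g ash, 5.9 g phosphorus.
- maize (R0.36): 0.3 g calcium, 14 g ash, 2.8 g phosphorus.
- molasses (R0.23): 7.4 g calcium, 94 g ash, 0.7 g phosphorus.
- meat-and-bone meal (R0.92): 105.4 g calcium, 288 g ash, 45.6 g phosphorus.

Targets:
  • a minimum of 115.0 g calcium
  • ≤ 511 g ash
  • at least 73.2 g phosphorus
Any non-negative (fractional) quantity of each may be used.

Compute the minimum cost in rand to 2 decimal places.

Let x1 = kg of pea protein, x2 = kg of maize, x3 = kg of molasses, x4 = kg of meat-and-bone meal.
Minimise 1.48x1 + 0.36x2 + 0.23x3 + 0.92x4 with:
  1.4x1 + 0.3x2 + 7.4x3 + 105.4x4 ≥ 115   (calcium)
  50x1 + 14x2 + 94x3 + 288x4 ≤ 511   (ash)
  5.9x1 + 2.8x2 + 0.7x3 + 45.6x4 ≥ 73.2   (phosphorus)
  x1, x2, x3, x4 ≥ 0.
The optimal basis is {meat-and-bone meal}; pea protein, maize, molasses drop out. The phosphorus requirement is met with equality.
That vertex is x4 = 1.605.
Objective = 0.92·1.605 = 1.4766.

R1.48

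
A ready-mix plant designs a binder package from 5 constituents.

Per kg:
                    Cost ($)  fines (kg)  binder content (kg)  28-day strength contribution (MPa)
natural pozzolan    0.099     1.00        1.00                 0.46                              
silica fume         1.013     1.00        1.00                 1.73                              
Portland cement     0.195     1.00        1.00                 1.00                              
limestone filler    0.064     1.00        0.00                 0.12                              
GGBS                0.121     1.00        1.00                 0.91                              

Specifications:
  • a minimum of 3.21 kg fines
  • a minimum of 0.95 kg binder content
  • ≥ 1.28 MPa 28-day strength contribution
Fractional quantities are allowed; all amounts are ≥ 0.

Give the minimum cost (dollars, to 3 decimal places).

Set it up as a linear program. Let x1 = kg of natural pozzolan, x2 = kg of silica fume, x3 = kg of Portland cement, x4 = kg of limestone filler, x5 = kg of GGBS.
Minimise 0.099x1 + 1.013x2 + 0.195x3 + 0.064x4 + 0.121x5 s.t.:
  1x1 + 1x2 + 1x3 + 1x4 + 1x5 ≥ 3.21   (fines)
  1x1 + 1x2 + 1x3 + 1x5 ≥ 0.95   (binder content)
  0.46x1 + 1.73x2 + 1x3 + 0.12x4 + 0.91x5 ≥ 1.28   (28-day strength contribution)
  x1, x2, x3, x4, x5 ≥ 0.
The optimal basis is {limestone filler, GGBS}; natural pozzolan, silica fume, Portland cement drop out. There the fines and 28-day strength contribution constraints are tight.
Optimal quantities: limestone filler = 2.077 kg, GGBS = 1.133 kg.
Hence cost = 0.064·2.077 + 0.121·1.133 = $0.27002.

$0.270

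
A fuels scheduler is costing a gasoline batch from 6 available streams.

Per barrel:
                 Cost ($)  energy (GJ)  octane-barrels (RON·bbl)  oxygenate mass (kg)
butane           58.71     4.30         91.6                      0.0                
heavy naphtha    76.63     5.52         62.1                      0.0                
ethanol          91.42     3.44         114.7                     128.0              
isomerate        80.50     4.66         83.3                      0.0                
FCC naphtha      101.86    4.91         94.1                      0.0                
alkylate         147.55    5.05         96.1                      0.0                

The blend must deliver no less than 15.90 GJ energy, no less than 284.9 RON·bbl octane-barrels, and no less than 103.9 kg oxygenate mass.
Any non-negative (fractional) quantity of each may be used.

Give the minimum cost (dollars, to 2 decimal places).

Let x1 = barrels of butane, x2 = barrels of heavy naphtha, x3 = barrels of ethanol, x4 = barrels of isomerate, x5 = barrels of FCC naphtha, x6 = barrels of alkylate.
Minimize 58.71x1 + 76.63x2 + 91.42x3 + 80.5x4 + 101.86x5 + 147.55x6 with:
  4.3x1 + 5.52x2 + 3.44x3 + 4.66x4 + 4.91x5 + 5.05x6 ≥ 15.9   (energy)
  91.6x1 + 62.1x2 + 114.7x3 + 83.3x4 + 94.1x5 + 96.1x6 ≥ 284.9   (octane-barrels)
  128x3 ≥ 103.9   (oxygenate mass)
  x1, x2, x3, x4, x5, x6 ≥ 0.
At the optimum only butane, ethanol are positive (heavy naphtha, isomerate, FCC naphtha, alkylate = 0). The energy and oxygenate mass requirements are met with equality.
So butane = 3.0483 barrels, ethanol = 0.81172 barrels.
Objective = 58.71·3.0483 + 91.42·0.81172 = 253.1731.

$253.17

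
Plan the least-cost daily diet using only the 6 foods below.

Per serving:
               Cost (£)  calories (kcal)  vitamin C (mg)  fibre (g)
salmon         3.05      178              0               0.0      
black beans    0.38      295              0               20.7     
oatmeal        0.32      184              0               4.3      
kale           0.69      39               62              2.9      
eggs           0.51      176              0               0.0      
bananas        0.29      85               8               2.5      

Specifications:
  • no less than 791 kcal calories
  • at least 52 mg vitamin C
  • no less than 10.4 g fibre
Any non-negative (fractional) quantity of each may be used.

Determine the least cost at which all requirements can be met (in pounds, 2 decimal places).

£1.56

Set it up as a linear program. Let x1 = servings of salmon, x2 = servings of black beans, x3 = servings of oatmeal, x4 = servings of kale, x5 = servings of eggs, x6 = servings of bananas.
Minimise 3.05x1 + 0.38x2 + 0.32x3 + 0.69x4 + 0.51x5 + 0.29x6 with:
  178x1 + 295x2 + 184x3 + 39x4 + 176x5 + 85x6 ≥ 791   (calories)
  62x4 + 8x6 ≥ 52   (vitamin C)
  20.7x2 + 4.3x3 + 2.9x4 + 2.5x6 ≥ 10.4   (fibre)
  x1, x2, x3, x4, x5, x6 ≥ 0.
The cheapest feasible vertex uses only black beans, kale; salmon, oatmeal, eggs, bananas are not used. The calories and vitamin C requirements are met with equality.
So black beans = 2.57 servings, kale = 0.8387 servings.
Total cost: 0.38·2.57 + 0.69·0.8387 = 1.5553.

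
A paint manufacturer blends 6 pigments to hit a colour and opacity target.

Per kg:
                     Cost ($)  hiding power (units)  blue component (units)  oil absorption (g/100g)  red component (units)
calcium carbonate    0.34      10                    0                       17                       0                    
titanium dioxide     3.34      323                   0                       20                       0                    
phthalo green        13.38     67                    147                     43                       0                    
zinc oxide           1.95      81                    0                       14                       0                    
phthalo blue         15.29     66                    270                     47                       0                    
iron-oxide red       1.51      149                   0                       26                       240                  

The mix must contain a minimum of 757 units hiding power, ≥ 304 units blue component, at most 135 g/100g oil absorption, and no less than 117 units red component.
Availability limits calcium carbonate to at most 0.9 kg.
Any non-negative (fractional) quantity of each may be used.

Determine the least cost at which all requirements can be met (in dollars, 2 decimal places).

Let x1 = kg of calcium carbonate, x2 = kg of titanium dioxide, x3 = kg of phthalo green, x4 = kg of zinc oxide, x5 = kg of phthalo blue, x6 = kg of iron-oxide red.
Minimise 0.34x1 + 3.34x2 + 13.38x3 + 1.95x4 + 15.29x5 + 1.51x6 subject to:
  10x1 + 323x2 + 67x3 + 81x4 + 66x5 + 149x6 ≥ 757   (hiding power)
  147x3 + 270x5 ≥ 304   (blue component)
  17x1 + 20x2 + 43x3 + 14x4 + 47x5 + 26x6 ≤ 135   (oil absorption)
  240x6 ≥ 117   (red component)
  x1 ≤ 0.9
  x1, x2, x3, x4, x5, x6 ≥ 0.
The minimum-cost mix takes nothing from calcium carbonate, phthalo green, zinc oxide — only titanium dioxide, phthalo blue, iron-oxide red. The hiding power, blue component, oil absorption requirements are met with equality.
Optimal quantities: titanium dioxide = 1.019 kg, phthalo blue = 1.126 kg, iron-oxide red = 2.373 kg.
Total cost: 3.34·1.019 + 15.29·1.126 + 1.51·2.373 = 24.2032.

$24.20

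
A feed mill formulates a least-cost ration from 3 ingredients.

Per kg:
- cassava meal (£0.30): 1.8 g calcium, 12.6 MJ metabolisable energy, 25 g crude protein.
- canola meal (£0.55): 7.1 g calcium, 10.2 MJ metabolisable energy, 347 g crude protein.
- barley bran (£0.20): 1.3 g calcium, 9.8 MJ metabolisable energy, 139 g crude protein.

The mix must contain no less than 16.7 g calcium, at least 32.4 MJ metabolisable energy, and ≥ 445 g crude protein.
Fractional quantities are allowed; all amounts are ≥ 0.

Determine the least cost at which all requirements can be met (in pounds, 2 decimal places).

£1.40

Let x1 = kg of cassava meal, x2 = kg of canola meal, x3 = kg of barley bran.
min 0.3x1 + 0.55x2 + 0.2x3 s.t.:
  1.8x1 + 7.1x2 + 1.3x3 ≥ 16.7   (calcium)
  12.6x1 + 10.2x2 + 9.8x3 ≥ 32.4   (metabolisable energy)
  25x1 + 347x2 + 139x3 ≥ 445   (crude protein)
  x1, x2, x3 ≥ 0.
The minimum-cost mix takes nothing from cassava meal — only canola meal, barley bran. The calcium and metabolisable energy requirements are met with equality.
Solving gives x2 = 2.158, x3 = 1.06.
Hence cost = 0.55·2.158 + 0.2·1.06 = £1.3989.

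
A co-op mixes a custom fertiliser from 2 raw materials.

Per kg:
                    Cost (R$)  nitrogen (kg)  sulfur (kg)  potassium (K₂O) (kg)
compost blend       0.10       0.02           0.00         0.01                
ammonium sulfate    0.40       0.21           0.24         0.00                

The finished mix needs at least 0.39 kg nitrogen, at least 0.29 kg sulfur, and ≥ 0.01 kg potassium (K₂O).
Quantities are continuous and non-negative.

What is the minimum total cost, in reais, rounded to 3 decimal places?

R$0.805

Let x1 = kg of compost blend, x2 = kg of ammonium sulfate.
min 0.1x1 + 0.4x2 with:
  0.02x1 + 0.21x2 ≥ 0.39   (nitrogen)
  0.24x2 ≥ 0.29   (sulfur)
  0.01x1 ≥ 0.01   (potassium (K₂O))
  x1, x2 ≥ 0.
Both inputs are positive at the optimum. There the nitrogen and potassium (K₂O) constraints are tight.
So compost blend = 1 kg, ammonium sulfate = 1.762 kg.
Hence cost = 0.1·1 + 0.4·1.762 = R$0.80480.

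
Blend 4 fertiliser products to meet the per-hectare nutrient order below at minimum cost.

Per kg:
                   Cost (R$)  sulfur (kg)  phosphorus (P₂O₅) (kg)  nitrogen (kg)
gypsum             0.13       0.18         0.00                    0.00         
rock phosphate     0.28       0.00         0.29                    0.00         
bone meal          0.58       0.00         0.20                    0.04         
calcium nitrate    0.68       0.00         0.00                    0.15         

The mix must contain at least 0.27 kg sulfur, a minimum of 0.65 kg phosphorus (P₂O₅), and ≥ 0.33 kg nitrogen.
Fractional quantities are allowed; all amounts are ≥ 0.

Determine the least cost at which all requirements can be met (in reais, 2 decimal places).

Let x1 = kg of gypsum, x2 = kg of rock phosphate, x3 = kg of bone meal, x4 = kg of calcium nitrate.
min 0.13x1 + 0.28x2 + 0.58x3 + 0.68x4 with:
  0.18x1 ≥ 0.27   (sulfur)
  0.29x2 + 0.2x3 ≥ 0.65   (phosphorus (P₂O₅))
  0.04x3 + 0.15x4 ≥ 0.33   (nitrogen)
  x1, x2, x3, x4 ≥ 0.
At the optimum only gypsum, rock phosphate, calcium nitrate are positive (bone meal = 0). Binding constraints: sulfur, phosphorus (P₂O₅), nitrogen.
So gypsum = 1.5 kg, rock phosphate = 2.241 kg, calcium nitrate = 2.2 kg.
Objective = 0.13·1.5 + 0.28·2.241 + 0.68·2.2 = 2.3185.

R$2.32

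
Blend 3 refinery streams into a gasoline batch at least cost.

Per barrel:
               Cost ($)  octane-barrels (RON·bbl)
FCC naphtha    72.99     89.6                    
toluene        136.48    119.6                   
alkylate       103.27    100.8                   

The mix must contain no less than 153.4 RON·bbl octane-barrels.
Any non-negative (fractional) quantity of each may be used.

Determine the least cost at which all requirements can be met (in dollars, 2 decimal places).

$124.96

Let x1 = barrels of FCC naphtha, x2 = barrels of toluene, x3 = barrels of alkylate.
Minimize 72.99x1 + 136.48x2 + 103.27x3 s.t.:
  89.6x1 + 119.6x2 + 100.8x3 ≥ 153.4   (octane-barrels)
  x1, x2, x3 ≥ 0.
The cheapest feasible vertex uses only FCC naphtha; toluene, alkylate are not used. There the octane-barrels constraint is tight.
Solving gives x1 = 1.712.
Objective = 72.99·1.712 = 124.9589.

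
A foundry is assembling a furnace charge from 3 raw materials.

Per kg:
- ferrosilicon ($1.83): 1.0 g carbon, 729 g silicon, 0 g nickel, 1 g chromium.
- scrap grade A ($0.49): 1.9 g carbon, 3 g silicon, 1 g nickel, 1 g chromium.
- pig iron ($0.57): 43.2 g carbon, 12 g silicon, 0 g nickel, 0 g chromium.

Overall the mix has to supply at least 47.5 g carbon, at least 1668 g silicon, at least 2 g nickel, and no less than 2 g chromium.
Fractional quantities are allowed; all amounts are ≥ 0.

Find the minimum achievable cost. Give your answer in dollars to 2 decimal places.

$5.67

Treat it as an LP. Let x1 = kg of ferrosilicon, x2 = kg of scrap grade A, x3 = kg of pig iron.
Minimize 1.83x1 + 0.49x2 + 0.57x3 subject to:
  1x1 + 1.9x2 + 43.2x3 ≥ 47.5   (carbon)
  729x1 + 3x2 + 12x3 ≥ 1668   (silicon)
  1x2 ≥ 2   (nickel)
  1x1 + 1x2 ≥ 2   (chromium)
  x1, x2, x3 ≥ 0.
The optimal mix uses every input. The carbon, silicon, nickel requirements are met with equality.
Solving gives x1 = 2.264, x2 = 2, x3 = 0.9592.
Total cost: 1.83·2.264 + 0.49·2 + 0.57·0.9592 = 5.6699.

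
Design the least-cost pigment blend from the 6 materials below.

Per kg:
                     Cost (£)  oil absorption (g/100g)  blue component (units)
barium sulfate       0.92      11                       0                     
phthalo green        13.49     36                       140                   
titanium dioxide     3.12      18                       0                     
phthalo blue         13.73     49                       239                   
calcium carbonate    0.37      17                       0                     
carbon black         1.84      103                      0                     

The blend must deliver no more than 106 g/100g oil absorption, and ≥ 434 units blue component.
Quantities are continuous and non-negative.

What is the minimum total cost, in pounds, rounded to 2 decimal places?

Treat it as an LP. Let x1 = kg of barium sulfate, x2 = kg of phthalo green, x3 = kg of titanium dioxide, x4 = kg of phthalo blue, x5 = kg of calcium carbonate, x6 = kg of carbon black.
Minimize 0.92x1 + 13.49x2 + 3.12x3 + 13.73x4 + 0.37x5 + 1.84x6 subject to:
  11x1 + 36x2 + 18x3 + 49x4 + 17x5 + 103x6 ≤ 106   (oil absorption)
  140x2 + 239x4 ≥ 434   (blue component)
  x1, x2, x3, x4, x5, x6 ≥ 0.
The optimal basis is {phthalo blue}; barium sulfate, phthalo green, titanium dioxide, calcium carbonate, carbon black drop out. Binding constraint: blue component.
Solving gives x4 = 1.816.
Objective = 13.73·1.816 = 24.9337.

£24.93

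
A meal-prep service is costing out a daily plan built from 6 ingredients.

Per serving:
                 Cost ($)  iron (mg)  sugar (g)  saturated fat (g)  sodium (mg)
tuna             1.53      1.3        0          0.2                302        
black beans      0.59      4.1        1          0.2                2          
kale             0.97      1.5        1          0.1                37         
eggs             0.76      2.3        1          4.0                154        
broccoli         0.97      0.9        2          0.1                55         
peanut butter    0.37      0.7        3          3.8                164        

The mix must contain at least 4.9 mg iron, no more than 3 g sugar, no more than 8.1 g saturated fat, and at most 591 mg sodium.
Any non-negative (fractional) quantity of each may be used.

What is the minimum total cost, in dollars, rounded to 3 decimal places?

$0.705

Treat it as an LP. Let x1 = servings of tuna, x2 = servings of black beans, x3 = servings of kale, x4 = servings of eggs, x5 = servings of broccoli, x6 = servings of peanut butter.
min 1.53x1 + 0.59x2 + 0.97x3 + 0.76x4 + 0.97x5 + 0.37x6 subject to:
  1.3x1 + 4.1x2 + 1.5x3 + 2.3x4 + 0.9x5 + 0.7x6 ≥ 4.9   (iron)
  1x2 + 1x3 + 1x4 + 2x5 + 3x6 ≤ 3   (sugar)
  0.2x1 + 0.2x2 + 0.1x3 + 4x4 + 0.1x5 + 3.8x6 ≤ 8.1   (saturated fat)
  302x1 + 2x2 + 37x3 + 154x4 + 55x5 + 164x6 ≤ 591   (sodium)
  x1, x2, x3, x4, x5, x6 ≥ 0.
The minimum-cost mix takes nothing from tuna, kale, eggs, broccoli, peanut butter — only black beans. There the iron constraint is tight.
So black beans = 1.195 servings.
Hence cost = 0.59·1.195 = $0.70505.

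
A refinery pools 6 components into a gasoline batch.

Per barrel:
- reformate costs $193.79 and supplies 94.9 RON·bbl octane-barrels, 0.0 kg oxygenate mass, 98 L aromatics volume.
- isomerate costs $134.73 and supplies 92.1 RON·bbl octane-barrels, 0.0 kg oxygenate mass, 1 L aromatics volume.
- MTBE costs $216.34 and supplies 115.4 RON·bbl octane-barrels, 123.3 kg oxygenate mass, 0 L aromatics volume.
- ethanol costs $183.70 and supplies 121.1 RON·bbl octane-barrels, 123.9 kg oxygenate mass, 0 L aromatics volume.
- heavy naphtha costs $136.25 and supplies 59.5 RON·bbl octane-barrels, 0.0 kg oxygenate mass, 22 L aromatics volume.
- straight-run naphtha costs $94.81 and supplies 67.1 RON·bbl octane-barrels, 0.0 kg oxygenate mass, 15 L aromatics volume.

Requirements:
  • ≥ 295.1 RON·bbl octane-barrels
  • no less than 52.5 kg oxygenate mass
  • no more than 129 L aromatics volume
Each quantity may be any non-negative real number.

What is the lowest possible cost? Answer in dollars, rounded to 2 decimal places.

This is a linear program. Let x1 = barrels of reformate, x2 = barrels of isomerate, x3 = barrels of MTBE, x4 = barrels of ethanol, x5 = barrels of heavy naphtha, x6 = barrels of straight-run naphtha.
min 193.79x1 + 134.73x2 + 216.34x3 + 183.7x4 + 136.25x5 + 94.81x6 with:
  94.9x1 + 92.1x2 + 115.4x3 + 121.1x4 + 59.5x5 + 67.1x6 ≥ 295.1   (octane-barrels)
  123.3x3 + 123.9x4 ≥ 52.5   (oxygenate mass)
  98x1 + 1x2 + 22x5 + 15x6 ≤ 129   (aromatics volume)
  x1, x2, x3, x4, x5, x6 ≥ 0.
The minimum-cost mix takes nothing from reformate, isomerate, MTBE, heavy naphtha — only ethanol, straight-run naphtha. Binding constraints: octane-barrels and oxygenate mass.
So ethanol = 0.42373 barrels, straight-run naphtha = 3.6332 barrels.
Total cost: 183.7·0.42373 + 94.81·3.6332 = 422.3029.

$422.30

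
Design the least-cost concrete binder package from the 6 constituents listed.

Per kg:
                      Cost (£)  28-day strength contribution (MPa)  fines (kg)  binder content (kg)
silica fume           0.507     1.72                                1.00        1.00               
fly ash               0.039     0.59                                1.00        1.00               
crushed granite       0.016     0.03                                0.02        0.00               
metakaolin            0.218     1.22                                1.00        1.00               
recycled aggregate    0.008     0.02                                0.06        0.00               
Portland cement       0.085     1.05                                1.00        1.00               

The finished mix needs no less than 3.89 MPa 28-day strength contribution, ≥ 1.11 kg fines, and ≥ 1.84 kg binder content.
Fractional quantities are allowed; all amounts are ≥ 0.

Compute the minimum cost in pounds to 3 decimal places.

£0.257

Set it up as a linear program. Let x1 = kg of silica fume, x2 = kg of fly ash, x3 = kg of crushed granite, x4 = kg of metakaolin, x5 = kg of recycled aggregate, x6 = kg of Portland cement.
Minimise 0.507x1 + 0.039x2 + 0.016x3 + 0.218x4 + 0.008x5 + 0.085x6 s.t.:
  1.72x1 + 0.59x2 + 0.03x3 + 1.22x4 + 0.02x5 + 1.05x6 ≥ 3.89   (28-day strength contribution)
  1x1 + 1x2 + 0.02x3 + 1x4 + 0.06x5 + 1x6 ≥ 1.11   (fines)
  1x1 + 1x2 + 1x4 + 1x6 ≥ 1.84   (binder content)
  x1, x2, x3, x4, x5, x6 ≥ 0.
At the optimum only fly ash is positive (silica fume, crushed granite, metakaolin, recycled aggregate, Portland cement = 0). There the 28-day strength contribution constraint is tight.
So fly ash = 6.593 kg.
Hence cost = 0.039·6.593 = £0.25713.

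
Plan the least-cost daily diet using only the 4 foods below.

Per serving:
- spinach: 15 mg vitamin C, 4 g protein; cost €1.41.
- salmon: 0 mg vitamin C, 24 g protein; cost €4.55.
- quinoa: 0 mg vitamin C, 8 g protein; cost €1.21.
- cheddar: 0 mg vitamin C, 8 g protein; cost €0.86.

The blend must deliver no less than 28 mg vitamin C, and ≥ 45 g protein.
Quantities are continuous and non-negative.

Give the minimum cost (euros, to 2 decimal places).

€6.67

Let x1 = servings of spinach, x2 = servings of salmon, x3 = servings of quinoa, x4 = servings of cheddar.
min 1.41x1 + 4.55x2 + 1.21x3 + 0.86x4 subject to:
  15x1 ≥ 28   (vitamin C)
  4x1 + 24x2 + 8x3 + 8x4 ≥ 45   (protein)
  x1, x2, x3, x4 ≥ 0.
At the optimum only spinach, cheddar are positive (salmon, quinoa = 0). There the vitamin C and protein constraints are tight.
That vertex is x1 = 1.867, x4 = 4.692.
Hence cost = 1.41·1.867 + 0.86·4.692 = €6.6676.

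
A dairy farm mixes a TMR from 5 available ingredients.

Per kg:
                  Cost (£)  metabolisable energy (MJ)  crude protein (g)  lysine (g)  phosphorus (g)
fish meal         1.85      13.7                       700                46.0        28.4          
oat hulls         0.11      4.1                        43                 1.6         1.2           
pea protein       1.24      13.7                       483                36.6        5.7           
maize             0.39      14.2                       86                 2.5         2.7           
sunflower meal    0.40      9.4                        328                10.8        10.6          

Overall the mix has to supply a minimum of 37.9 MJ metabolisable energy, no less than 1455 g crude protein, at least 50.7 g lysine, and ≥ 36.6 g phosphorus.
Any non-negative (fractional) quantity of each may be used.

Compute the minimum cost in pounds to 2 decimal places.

This is a linear program. Let x1 = kg of fish meal, x2 = kg of oat hulls, x3 = kg of pea protein, x4 = kg of maize, x5 = kg of sunflower meal.
min 1.85x1 + 0.11x2 + 1.24x3 + 0.39x4 + 0.4x5 with:
  13.7x1 + 4.1x2 + 13.7x3 + 14.2x4 + 9.4x5 ≥ 37.9   (metabolisable energy)
  700x1 + 43x2 + 483x3 + 86x4 + 328x5 ≥ 1455   (crude protein)
  46x1 + 1.6x2 + 36.6x3 + 2.5x4 + 10.8x5 ≥ 50.7   (lysine)
  28.4x1 + 1.2x2 + 5.7x3 + 2.7x4 + 10.6x5 ≥ 36.6   (phosphorus)
  x1, x2, x3, x4, x5 ≥ 0.
The optimal basis is {pea protein, sunflower meal}; fish meal, oat hulls, maize drop out. The crude protein and lysine requirements are met with equality.
Optimal quantities: pea protein = 0.1349 kg, sunflower meal = 4.237 kg.
Cost = 1.24·0.1349 + 0.4·4.237 = 1.8621.

£1.86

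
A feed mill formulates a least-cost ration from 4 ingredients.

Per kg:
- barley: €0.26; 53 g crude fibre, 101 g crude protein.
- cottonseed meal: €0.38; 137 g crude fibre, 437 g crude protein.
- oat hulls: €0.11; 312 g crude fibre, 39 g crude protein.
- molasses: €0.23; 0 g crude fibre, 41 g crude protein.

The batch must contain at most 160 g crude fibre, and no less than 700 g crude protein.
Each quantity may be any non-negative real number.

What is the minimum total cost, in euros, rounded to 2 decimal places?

€1.51

Treat it as an LP. Let x1 = kg of barley, x2 = kg of cottonseed meal, x3 = kg of oat hulls, x4 = kg of molasses.
Minimize 0.26x1 + 0.38x2 + 0.11x3 + 0.23x4 subject to:
  53x1 + 137x2 + 312x3 ≤ 160   (crude fibre)
  101x1 + 437x2 + 39x3 + 41x4 ≥ 700   (crude protein)
  x1, x2, x3, x4 ≥ 0.
The optimal basis is {cottonseed meal, molasses}; barley, oat hulls drop out. The crude fibre and crude protein requirements are met with equality.
That vertex is x2 = 1.168, x4 = 4.625.
Total cost: 0.38·1.168 + 0.23·4.625 = 1.5076.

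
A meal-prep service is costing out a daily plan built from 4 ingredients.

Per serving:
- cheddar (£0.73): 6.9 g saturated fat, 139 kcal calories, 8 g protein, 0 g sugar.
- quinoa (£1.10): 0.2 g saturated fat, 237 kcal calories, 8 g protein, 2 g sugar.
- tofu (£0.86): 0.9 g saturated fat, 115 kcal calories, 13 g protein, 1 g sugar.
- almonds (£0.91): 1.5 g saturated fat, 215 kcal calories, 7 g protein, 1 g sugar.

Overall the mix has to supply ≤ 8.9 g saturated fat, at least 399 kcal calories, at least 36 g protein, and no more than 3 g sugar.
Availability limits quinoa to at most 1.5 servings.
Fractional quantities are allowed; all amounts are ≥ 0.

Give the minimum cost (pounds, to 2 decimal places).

Let x1 = servings of cheddar, x2 = servings of quinoa, x3 = servings of tofu, x4 = servings of almonds.
Minimize 0.73x1 + 1.1x2 + 0.86x3 + 0.91x4 s.t.:
  6.9x1 + 0.2x2 + 0.9x3 + 1.5x4 ≤ 8.9   (saturated fat)
  139x1 + 237x2 + 115x3 + 215x4 ≥ 399   (calories)
  8x1 + 8x2 + 13x3 + 7x4 ≥ 36   (protein)
  2x2 + 1x3 + 1x4 ≤ 3   (sugar)
  x2 ≤ 1.5
  x1, x2, x3, x4 ≥ 0.
The optimal basis is {cheddar, tofu, almonds}; quinoa drops out. Binding constraints: calories, protein, sugar.
So cheddar = 0.01469 servings, tofu = 2.48 servings, almonds = 0.5196 servings.
Total cost: 0.73·0.01469 + 0.86·2.48 + 0.91·0.5196 = 2.6164.

£2.62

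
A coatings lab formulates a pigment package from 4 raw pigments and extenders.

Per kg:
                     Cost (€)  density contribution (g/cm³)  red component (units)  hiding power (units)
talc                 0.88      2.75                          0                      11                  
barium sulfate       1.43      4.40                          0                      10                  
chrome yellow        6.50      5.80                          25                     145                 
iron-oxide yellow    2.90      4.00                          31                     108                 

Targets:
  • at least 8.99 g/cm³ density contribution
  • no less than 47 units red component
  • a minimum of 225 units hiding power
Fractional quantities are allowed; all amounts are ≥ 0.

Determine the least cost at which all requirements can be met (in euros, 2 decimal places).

Let x1 = kg of talc, x2 = kg of barium sulfate, x3 = kg of chrome yellow, x4 = kg of iron-oxide yellow.
Minimise 0.88x1 + 1.43x2 + 6.5x3 + 2.9x4 subject to:
  2.75x1 + 4.4x2 + 5.8x3 + 4x4 ≥ 8.99   (density contribution)
  25x3 + 31x4 ≥ 47   (red component)
  11x1 + 10x2 + 145x3 + 108x4 ≥ 225   (hiding power)
  x1, x2, x3, x4 ≥ 0.
The cheapest feasible vertex uses only talc, iron-oxide yellow; barium sulfate, chrome yellow are not used. There the density contribution and hiding power constraints are tight.
That vertex is x1 = 0.2803, x4 = 2.055.
Hence cost = 0.88·0.2803 + 2.9·2.055 = €6.2062.

€6.21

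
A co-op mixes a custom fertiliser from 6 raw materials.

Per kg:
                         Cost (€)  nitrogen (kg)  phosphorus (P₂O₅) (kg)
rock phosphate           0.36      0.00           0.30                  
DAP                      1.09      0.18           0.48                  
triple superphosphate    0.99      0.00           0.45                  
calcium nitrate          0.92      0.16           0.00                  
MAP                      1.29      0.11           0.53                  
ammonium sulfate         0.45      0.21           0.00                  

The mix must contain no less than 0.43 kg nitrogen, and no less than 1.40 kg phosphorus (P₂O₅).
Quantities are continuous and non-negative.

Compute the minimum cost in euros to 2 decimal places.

€2.60

Let x1 = kg of rock phosphate, x2 = kg of DAP, x3 = kg of triple superphosphate, x4 = kg of calcium nitrate, x5 = kg of MAP, x6 = kg of ammonium sulfate.
Minimize 0.36x1 + 1.09x2 + 0.99x3 + 0.92x4 + 1.29x5 + 0.45x6 subject to:
  0.18x2 + 0.16x4 + 0.11x5 + 0.21x6 ≥ 0.43   (nitrogen)
  0.3x1 + 0.48x2 + 0.45x3 + 0.53x5 ≥ 1.4   (phosphorus (P₂O₅))
  x1, x2, x3, x4, x5, x6 ≥ 0.
At the optimum only rock phosphate, ammonium sulfate are positive (DAP, triple superphosphate, calcium nitrate, MAP = 0). Binding constraints: nitrogen and phosphorus (P₂O₅).
That vertex is x1 = 4.667, x6 = 2.048.
Objective = 0.36·4.667 + 0.45·2.048 = 2.6017.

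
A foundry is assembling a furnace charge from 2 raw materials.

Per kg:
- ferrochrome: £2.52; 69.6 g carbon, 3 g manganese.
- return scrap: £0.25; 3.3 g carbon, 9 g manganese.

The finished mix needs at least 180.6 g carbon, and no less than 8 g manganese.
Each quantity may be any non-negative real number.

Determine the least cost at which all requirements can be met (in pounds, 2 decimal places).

£6.54

Let x1 = kg of ferrochrome, x2 = kg of return scrap.
Minimise 2.52x1 + 0.25x2 s.t.:
  69.6x1 + 3.3x2 ≥ 180.6   (carbon)
  3x1 + 9x2 ≥ 8   (manganese)
  x1, x2 ≥ 0.
Both inputs are positive at the optimum. The carbon and manganese requirements are met with equality.
That vertex is x1 = 2.594, x2 = 0.02433.
Hence cost = 2.52·2.594 + 0.25·0.02433 = £6.5430.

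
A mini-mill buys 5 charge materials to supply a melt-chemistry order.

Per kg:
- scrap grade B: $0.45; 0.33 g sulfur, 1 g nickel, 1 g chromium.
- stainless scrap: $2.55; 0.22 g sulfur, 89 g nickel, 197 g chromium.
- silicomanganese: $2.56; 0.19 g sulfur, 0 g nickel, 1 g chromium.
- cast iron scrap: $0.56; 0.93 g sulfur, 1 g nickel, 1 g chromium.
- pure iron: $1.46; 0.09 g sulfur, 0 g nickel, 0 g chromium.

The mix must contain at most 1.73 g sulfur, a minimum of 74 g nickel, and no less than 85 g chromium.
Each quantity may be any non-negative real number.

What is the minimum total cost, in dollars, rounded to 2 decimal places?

$2.12

Set it up as a linear program. Let x1 = kg of scrap grade B, x2 = kg of stainless scrap, x3 = kg of silicomanganese, x4 = kg of cast iron scrap, x5 = kg of pure iron.
Minimize 0.45x1 + 2.55x2 + 2.56x3 + 0.56x4 + 1.46x5 with:
  0.33x1 + 0.22x2 + 0.19x3 + 0.93x4 + 0.09x5 ≤ 1.73   (sulfur)
  1x1 + 89x2 + 1x4 ≥ 74   (nickel)
  1x1 + 197x2 + 1x3 + 1x4 ≥ 85   (chromium)
  x1, x2, x3, x4, x5 ≥ 0.
The optimal basis is {stainless scrap}; scrap grade B, silicomanganese, cast iron scrap, pure iron drop out. Binding constraint: nickel.
That vertex is x2 = 0.8315.
Hence cost = 2.55·0.8315 = $2.1203.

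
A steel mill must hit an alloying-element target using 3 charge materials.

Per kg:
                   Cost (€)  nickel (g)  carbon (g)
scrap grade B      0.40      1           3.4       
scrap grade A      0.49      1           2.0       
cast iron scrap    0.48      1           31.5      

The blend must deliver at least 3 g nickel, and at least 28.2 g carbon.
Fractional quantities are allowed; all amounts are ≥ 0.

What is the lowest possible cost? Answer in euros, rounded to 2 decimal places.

€1.25

This is a linear program. Let x1 = kg of scrap grade B, x2 = kg of scrap grade A, x3 = kg of cast iron scrap.
Minimise 0.4x1 + 0.49x2 + 0.48x3 with:
  1x1 + 1x2 + 1x3 ≥ 3   (nickel)
  3.4x1 + 2x2 + 31.5x3 ≥ 28.2   (carbon)
  x1, x2, x3 ≥ 0.
The cheapest feasible vertex uses only scrap grade B, cast iron scrap; scrap grade A is not used. Binding constraints: nickel and carbon.
Optimal quantities: scrap grade B = 2.359 kg, cast iron scrap = 0.6406 kg.
Objective = 0.4·2.359 + 0.48·0.6406 = 1.2511.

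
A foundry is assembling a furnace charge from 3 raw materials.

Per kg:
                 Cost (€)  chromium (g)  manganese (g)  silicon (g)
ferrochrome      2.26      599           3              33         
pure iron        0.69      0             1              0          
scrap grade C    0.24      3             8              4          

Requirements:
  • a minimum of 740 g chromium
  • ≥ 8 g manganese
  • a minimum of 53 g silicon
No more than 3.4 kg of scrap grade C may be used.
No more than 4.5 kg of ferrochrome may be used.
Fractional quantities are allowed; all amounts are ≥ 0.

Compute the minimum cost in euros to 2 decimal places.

This is a linear program. Let x1 = kg of ferrochrome, x2 = kg of pure iron, x3 = kg of scrap grade C.
Minimize 2.26x1 + 0.69x2 + 0.24x3 s.t.:
  599x1 + 3x3 ≥ 740   (chromium)
  3x1 + 1x2 + 8x3 ≥ 8   (manganese)
  33x1 + 4x3 ≥ 53   (silicon)
  x3 ≤ 3.4
  x1 ≤ 4.5
  x1, x2, x3 ≥ 0.
The optimal basis is {ferrochrome, scrap grade C}; pure iron drops out. The chromium and silicon requirements are met with equality.
Optimal quantities: ferrochrome = 1.219 kg, scrap grade C = 3.19 kg.
Hence cost = 2.26·1.219 + 0.24·3.19 = €3.5205.

€3.52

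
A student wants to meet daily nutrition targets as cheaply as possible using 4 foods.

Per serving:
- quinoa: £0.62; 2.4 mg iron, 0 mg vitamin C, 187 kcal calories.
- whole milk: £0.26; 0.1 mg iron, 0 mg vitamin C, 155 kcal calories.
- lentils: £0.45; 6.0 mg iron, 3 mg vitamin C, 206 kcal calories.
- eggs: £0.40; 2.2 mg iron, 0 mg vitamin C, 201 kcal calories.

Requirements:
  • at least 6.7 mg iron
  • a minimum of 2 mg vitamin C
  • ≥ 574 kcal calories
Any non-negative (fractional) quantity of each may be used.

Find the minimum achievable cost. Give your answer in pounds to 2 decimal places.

£1.08

Set it up as a linear program. Let x1 = servings of quinoa, x2 = servings of whole milk, x3 = servings of lentils, x4 = servings of eggs.
Minimize 0.62x1 + 0.26x2 + 0.45x3 + 0.4x4 with:
  2.4x1 + 0.1x2 + 6x3 + 2.2x4 ≥ 6.7   (iron)
  3x3 ≥ 2   (vitamin C)
  187x1 + 155x2 + 206x3 + 201x4 ≥ 574   (calories)
  x1, x2, x3, x4 ≥ 0.
The minimum-cost mix takes nothing from quinoa, eggs — only whole milk, lentils. There the iron and calories constraints are tight.
Solving gives x2 = 2.269, x3 = 1.079.
Objective = 0.26·2.269 + 0.45·1.079 = 1.0755.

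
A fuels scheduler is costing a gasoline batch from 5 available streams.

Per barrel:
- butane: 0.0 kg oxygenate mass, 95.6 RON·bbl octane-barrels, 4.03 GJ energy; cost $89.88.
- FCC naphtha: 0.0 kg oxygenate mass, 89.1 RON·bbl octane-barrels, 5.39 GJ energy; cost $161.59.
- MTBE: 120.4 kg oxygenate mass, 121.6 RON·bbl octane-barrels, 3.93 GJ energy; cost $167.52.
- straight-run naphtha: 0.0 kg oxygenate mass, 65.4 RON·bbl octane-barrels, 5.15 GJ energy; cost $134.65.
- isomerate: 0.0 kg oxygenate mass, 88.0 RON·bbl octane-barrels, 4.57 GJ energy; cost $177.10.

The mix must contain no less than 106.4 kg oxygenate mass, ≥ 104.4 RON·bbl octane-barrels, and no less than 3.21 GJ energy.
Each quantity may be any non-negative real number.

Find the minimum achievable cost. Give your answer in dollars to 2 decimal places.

$148.04

Let x1 = barrels of butane, x2 = barrels of FCC naphtha, x3 = barrels of MTBE, x4 = barrels of straight-run naphtha, x5 = barrels of isomerate.
Minimise 89.88x1 + 161.59x2 + 167.52x3 + 134.65x4 + 177.1x5 with:
  120.4x3 ≥ 106.4   (oxygenate mass)
  95.6x1 + 89.1x2 + 121.6x3 + 65.4x4 + 88x5 ≥ 104.4   (octane-barrels)
  4.03x1 + 5.39x2 + 3.93x3 + 5.15x4 + 4.57x5 ≥ 3.21   (energy)
  x1, x2, x3, x4, x5 ≥ 0.
The optimal basis is {MTBE}; butane, FCC naphtha, straight-run naphtha, isomerate drop out. The oxygenate mass requirement is met with equality.
So MTBE = 0.8837 barrels.
Hence cost = 167.52·0.8837 = $148.0374.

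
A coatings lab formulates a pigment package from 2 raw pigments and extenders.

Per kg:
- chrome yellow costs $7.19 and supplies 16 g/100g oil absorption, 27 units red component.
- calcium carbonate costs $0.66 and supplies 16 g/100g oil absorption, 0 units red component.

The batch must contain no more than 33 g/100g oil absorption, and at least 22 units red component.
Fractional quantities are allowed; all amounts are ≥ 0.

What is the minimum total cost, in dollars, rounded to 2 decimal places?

Let x1 = kg of chrome yellow, x2 = kg of calcium carbonate.
Minimize 7.19x1 + 0.66x2 subject to:
  16x1 + 16x2 ≤ 33   (oil absorption)
  27x1 ≥ 22   (red component)
  x1, x2 ≥ 0.
At the optimum only chrome yellow is positive (calcium carbonate = 0). The red component requirement is met with equality.
Optimal quantities: chrome yellow = 0.8148 kg.
Hence cost = 7.19·0.8148 = $5.8584.

$5.86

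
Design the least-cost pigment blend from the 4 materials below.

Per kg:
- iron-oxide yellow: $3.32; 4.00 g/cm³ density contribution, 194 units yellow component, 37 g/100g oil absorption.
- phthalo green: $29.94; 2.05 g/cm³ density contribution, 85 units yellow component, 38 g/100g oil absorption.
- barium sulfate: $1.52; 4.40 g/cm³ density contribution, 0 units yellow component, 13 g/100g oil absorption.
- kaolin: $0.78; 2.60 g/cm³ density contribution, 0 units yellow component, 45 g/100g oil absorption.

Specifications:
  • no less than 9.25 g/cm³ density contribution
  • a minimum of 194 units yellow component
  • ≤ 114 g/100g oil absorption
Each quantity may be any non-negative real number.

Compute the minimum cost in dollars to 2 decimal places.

This is a linear program. Let x1 = kg of iron-oxide yellow, x2 = kg of phthalo green, x3 = kg of barium sulfate, x4 = kg of kaolin.
min 3.32x1 + 29.94x2 + 1.52x3 + 0.78x4 with:
  4x1 + 2.05x2 + 4.4x3 + 2.6x4 ≥ 9.25   (density contribution)
  194x1 + 85x2 ≥ 194   (yellow component)
  37x1 + 38x2 + 13x3 + 45x4 ≤ 114   (oil absorption)
  x1, x2, x3, x4 ≥ 0.
The optimal basis is {iron-oxide yellow, barium sulfate, kaolin}; phthalo green drops out. There the density contribution, yellow component, oil absorption constraints are tight.
Optimal quantities: iron-oxide yellow = 1 kg, barium sulfate = 0.2195 kg, kaolin = 1.648 kg.
Cost = 3.32·1 + 1.52·0.2195 + 0.78·1.648 = 4.9391.

$4.94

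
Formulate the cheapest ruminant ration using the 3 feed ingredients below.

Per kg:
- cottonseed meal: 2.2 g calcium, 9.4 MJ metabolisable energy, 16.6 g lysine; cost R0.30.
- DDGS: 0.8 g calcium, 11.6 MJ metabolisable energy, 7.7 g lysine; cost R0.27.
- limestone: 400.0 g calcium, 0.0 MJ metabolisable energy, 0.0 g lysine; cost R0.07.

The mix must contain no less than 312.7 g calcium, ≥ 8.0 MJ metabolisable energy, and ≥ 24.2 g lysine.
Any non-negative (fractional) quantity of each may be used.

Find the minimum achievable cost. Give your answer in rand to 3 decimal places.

Let x1 = kg of cottonseed meal, x2 = kg of DDGS, x3 = kg of limestone.
Minimise 0.3x1 + 0.27x2 + 0.07x3 s.t.:
  2.2x1 + 0.8x2 + 400x3 ≥ 312.7   (calcium)
  9.4x1 + 11.6x2 ≥ 8   (metabolisable energy)
  16.6x1 + 7.7x2 ≥ 24.2   (lysine)
  x1, x2, x3 ≥ 0.
At the optimum only cottonseed meal, limestone are positive (DDGS = 0). The calcium and lysine requirements are met with equality.
Optimal quantities: cottonseed meal = 1.458 kg, limestone = 0.7737 kg.
Total cost: 0.3·1.458 + 0.07·0.7737 = 0.49156.

R0.492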